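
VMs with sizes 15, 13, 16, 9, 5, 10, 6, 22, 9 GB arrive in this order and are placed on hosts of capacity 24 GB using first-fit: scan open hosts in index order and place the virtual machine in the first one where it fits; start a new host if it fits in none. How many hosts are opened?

  15 → host 1 (new)  [load 15/24]
  13 → host 2 (new)  [load 13/24]
  16 → host 3 (new)  [load 16/24]
  9 → host 1  [load 24/24]
  5 → host 2  [load 18/24]
  10 → host 4 (new)  [load 10/24]
  6 → host 2  [load 24/24]
  22 → host 5 (new)  [load 22/24]
  9 → host 4  [load 19/24]
5 hosts opened.

5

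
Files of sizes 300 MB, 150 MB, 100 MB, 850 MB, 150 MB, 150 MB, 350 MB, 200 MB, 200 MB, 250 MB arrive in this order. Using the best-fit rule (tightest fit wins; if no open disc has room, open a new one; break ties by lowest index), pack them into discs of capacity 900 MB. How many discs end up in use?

4

  300 → disc 1 (new)  [load 300/900]
  150 → disc 1  [load 450/900]
  100 → disc 1  [load 550/900]
  850 → disc 2 (new)  [load 850/900]
  150 → disc 1  [load 700/900]
  150 → disc 1  [load 850/900]
  350 → disc 3 (new)  [load 350/900]
  200 → disc 3  [load 550/900]
  200 → disc 3  [load 750/900]
  250 → disc 4 (new)  [load 250/900]
4 discs opened.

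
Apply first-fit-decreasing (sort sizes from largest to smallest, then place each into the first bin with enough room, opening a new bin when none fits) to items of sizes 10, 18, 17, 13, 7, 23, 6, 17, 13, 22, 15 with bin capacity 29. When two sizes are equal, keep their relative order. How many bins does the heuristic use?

7

Sorted descending: 23, 22, 18, 17, 17, 15, 13, 13, 10, 7, 6.
  23 → bin 1 (new)  [load 23/29]
  22 → bin 2 (new)  [load 22/29]
  18 → bin 3 (new)  [load 18/29]
  17 → bin 4 (new)  [load 17/29]
  17 → bin 5 (new)  [load 17/29]
  15 → bin 6 (new)  [load 15/29]
  13 → bin 6  [load 28/29]
  13 → bin 7 (new)  [load 13/29]
  10 → bin 3  [load 28/29]
  7 → bin 2  [load 29/29]
  6 → bin 1  [load 29/29]
7 bins opened.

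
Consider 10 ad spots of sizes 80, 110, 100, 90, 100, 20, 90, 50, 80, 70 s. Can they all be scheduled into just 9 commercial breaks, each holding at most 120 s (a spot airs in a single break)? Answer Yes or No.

Yes

A valid assignment using 8 commercial breaks:
  break 1: 110 = 110
  break 2: 100 + 20 = 120
  break 3: 100 = 100
  break 4: 90 = 90
  break 5: 90 = 90
  break 6: 80 = 80
  break 7: 80 = 80
  break 8: 70 + 50 = 120
That uses only 8 ≤ 9, so 9 commercial breaks are enough.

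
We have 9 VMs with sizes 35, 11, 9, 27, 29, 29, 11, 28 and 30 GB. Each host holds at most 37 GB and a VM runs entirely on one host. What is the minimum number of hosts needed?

Total = 35 + 30 + 29 + 29 + 28 + 27 + 11 + 11 + 9 = 209 GB.
Lower bound: ⌈209/37⌉ = 6 hosts.
A packing using 7 hosts:
  host 1: 35 = 35
  host 2: 30 = 30
  host 3: 29 = 29
  host 4: 29 = 29
  host 5: 28 + 9 = 37
  host 6: 27 = 27
  host 7: 11 + 11 = 22
No arrangement into 6 hosts stays within capacity, so 7 is optimal.

7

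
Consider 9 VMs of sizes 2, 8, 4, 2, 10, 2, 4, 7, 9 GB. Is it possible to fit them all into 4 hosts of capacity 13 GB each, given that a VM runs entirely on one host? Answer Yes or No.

A valid assignment using 4 hosts:
  host 1: 10 + 2 = 12
  host 2: 9 + 4 = 13
  host 3: 8 + 4 = 12
  host 4: 7 + 2 + 2 = 11
Every load is within 13 GB, so 4 hosts suffice.

Yes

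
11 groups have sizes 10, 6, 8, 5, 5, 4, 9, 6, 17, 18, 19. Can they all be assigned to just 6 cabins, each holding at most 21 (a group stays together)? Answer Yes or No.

Yes

A valid assignment using 6 cabins:
  cabin 1: 19 = 19
  cabin 2: 18 = 18
  cabin 3: 17 + 4 = 21
  cabin 4: 10 + 9 = 19
  cabin 5: 8 + 6 + 6 = 20
  cabin 6: 5 + 5 = 10
Every load is within 21, so 6 cabins suffice.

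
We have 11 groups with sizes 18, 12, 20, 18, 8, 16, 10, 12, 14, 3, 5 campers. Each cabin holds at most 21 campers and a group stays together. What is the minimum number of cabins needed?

Total = 20 + 18 + 18 + 16 + 14 + 12 + 12 + 10 + 8 + 5 + 3 = 136 campers.
Lower bound: ⌈136/21⌉ = 7 cabins.
A packing using 8 cabins:
  cabin 1: 20 = 20
  cabin 2: 18 + 3 = 21
  cabin 3: 18 = 18
  cabin 4: 16 + 5 = 21
  cabin 5: 14 = 14
  cabin 6: 12 + 8 = 20
  cabin 7: 12 = 12
  cabin 8: 10 = 10
No arrangement into 7 cabins stays within capacity, so 8 is optimal.

8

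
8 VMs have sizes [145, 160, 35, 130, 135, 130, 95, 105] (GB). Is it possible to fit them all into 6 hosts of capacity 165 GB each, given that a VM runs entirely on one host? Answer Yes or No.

Total = 935 GB; ⌈935/165⌉ = 6.
7 VMs each exceed half the capacity and cannot share a host, forcing at least 7 hosts.
At least 7 hosts are required, but only 6 are allowed.

No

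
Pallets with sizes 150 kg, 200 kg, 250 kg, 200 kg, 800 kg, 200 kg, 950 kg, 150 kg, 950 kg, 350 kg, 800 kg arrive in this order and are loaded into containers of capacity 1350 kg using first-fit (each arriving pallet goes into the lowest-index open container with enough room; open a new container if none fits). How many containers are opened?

  150 → container 1 (new)  [load 150/1350]
  200 → container 1  [load 350/1350]
  250 → container 1  [load 600/1350]
  200 → container 1  [load 800/1350]
  800 → container 2 (new)  [load 800/1350]
  200 → container 1  [load 1000/1350]
  950 → container 3 (new)  [load 950/1350]
  150 → container 1  [load 1150/1350]
  950 → container 4 (new)  [load 950/1350]
  350 → container 2  [load 1150/1350]
  800 → container 5 (new)  [load 800/1350]
5 containers opened.

5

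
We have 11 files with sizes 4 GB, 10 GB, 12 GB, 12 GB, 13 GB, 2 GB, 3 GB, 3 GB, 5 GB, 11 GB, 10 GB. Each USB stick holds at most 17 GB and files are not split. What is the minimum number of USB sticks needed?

6

Total = 13 + 12 + 12 + 11 + 10 + 10 + 5 + 4 + 3 + 3 + 2 = 85 GB.
Lower bound: ⌈85/17⌉ = 5 USB sticks.
Also, 6 files each exceed 17/2 GB, and no two of those can share a USB stick, so at least 6 USB sticks are needed.
A packing using 6 USB sticks:
  USB stick 1: 13 + 4 = 17
  USB stick 2: 12 + 5 = 17
  USB stick 3: 12 + 3 + 2 = 17
  USB stick 4: 11 + 3 = 14
  USB stick 5: 10 = 10
  USB stick 6: 10 = 10
This matches the lower bound, so 6 is optimal.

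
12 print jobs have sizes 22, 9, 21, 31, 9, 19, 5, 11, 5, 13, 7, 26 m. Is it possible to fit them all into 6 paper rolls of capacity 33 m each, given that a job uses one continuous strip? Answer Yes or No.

A valid assignment using 6 paper rolls:
  roll 1: 31 = 31
  roll 2: 26 + 7 = 33
  roll 3: 22 + 11 = 33
  roll 4: 21 + 9 = 30
  roll 5: 19 + 13 = 32
  roll 6: 9 + 5 + 5 = 19
Every load is within 33 m, so 6 paper rolls suffice.

Yes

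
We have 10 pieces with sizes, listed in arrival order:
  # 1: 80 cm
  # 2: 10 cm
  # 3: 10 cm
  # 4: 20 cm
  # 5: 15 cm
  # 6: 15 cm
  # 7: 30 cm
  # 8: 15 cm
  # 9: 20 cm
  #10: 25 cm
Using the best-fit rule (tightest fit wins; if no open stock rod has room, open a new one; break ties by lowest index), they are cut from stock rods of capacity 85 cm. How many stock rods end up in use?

3

  80 → stock rod 1 (new)  [load 80/85]
  10 → stock rod 2 (new)  [load 10/85]
  10 → stock rod 2  [load 20/85]
  20 → stock rod 2  [load 40/85]
  15 → stock rod 2  [load 55/85]
  15 → stock rod 2  [load 70/85]
  30 → stock rod 3 (new)  [load 30/85]
  15 → stock rod 2  [load 85/85]
  20 → stock rod 3  [load 50/85]
  25 → stock rod 3  [load 75/85]
3 stock rods opened.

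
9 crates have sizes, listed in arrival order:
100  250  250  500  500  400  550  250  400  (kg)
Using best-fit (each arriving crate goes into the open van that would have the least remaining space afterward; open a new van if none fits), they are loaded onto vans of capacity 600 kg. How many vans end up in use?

  100 → van 1 (new)  [load 100/600]
  250 → van 1  [load 350/600]
  250 → van 1  [load 600/600]
  500 → van 2 (new)  [load 500/600]
  500 → van 3 (new)  [load 500/600]
  400 → van 4 (new)  [load 400/600]
  550 → van 5 (new)  [load 550/600]
  250 → van 6 (new)  [load 250/600]
  400 → van 7 (new)  [load 400/600]
7 vans opened.

7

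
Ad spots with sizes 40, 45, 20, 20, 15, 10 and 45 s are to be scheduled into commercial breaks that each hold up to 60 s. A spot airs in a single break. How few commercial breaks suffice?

4

Total = 45 + 45 + 40 + 20 + 20 + 15 + 10 = 195 s.
Lower bound: ⌈195/60⌉ = 4 commercial breaks.
A packing using 4 commercial breaks:
  break 1: 45 + 15 = 60
  break 2: 45 + 10 = 55
  break 3: 40 + 20 = 60
  break 4: 20 = 20
This matches the lower bound, so 4 is optimal.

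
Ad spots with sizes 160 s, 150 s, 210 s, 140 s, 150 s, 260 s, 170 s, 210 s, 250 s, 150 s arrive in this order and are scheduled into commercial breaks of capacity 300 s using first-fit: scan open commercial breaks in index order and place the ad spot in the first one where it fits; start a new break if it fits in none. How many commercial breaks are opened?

  160 → break 1 (new)  [load 160/300]
  150 → break 2 (new)  [load 150/300]
  210 → break 3 (new)  [load 210/300]
  140 → break 1  [load 300/300]
  150 → break 2  [load 300/300]
  260 → break 4 (new)  [load 260/300]
  170 → break 5 (new)  [load 170/300]
  210 → break 6 (new)  [load 210/300]
  250 → break 7 (new)  [load 250/300]
  150 → break 8 (new)  [load 150/300]
8 commercial breaks opened.

8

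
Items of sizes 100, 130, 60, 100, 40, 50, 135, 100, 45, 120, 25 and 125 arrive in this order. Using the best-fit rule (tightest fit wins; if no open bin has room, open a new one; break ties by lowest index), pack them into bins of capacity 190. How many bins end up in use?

  100 → bin 1 (new)  [load 100/190]
  130 → bin 2 (new)  [load 130/190]
  60 → bin 2  [load 190/190]
  100 → bin 3 (new)  [load 100/190]
  40 → bin 1  [load 140/190]
  50 → bin 1  [load 190/190]
  135 → bin 4 (new)  [load 135/190]
  100 → bin 5 (new)  [load 100/190]
  45 → bin 4  [load 180/190]
  120 → bin 6 (new)  [load 120/190]
  25 → bin 6  [load 145/190]
  125 → bin 7 (new)  [load 125/190]
7 bins opened.

7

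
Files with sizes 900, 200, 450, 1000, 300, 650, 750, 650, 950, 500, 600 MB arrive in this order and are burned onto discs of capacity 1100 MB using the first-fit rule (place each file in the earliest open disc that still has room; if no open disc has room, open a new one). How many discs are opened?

  900 → disc 1 (new)  [load 900/1100]
  200 → disc 1  [load 1100/1100]
  450 → disc 2 (new)  [load 450/1100]
  1000 → disc 3 (new)  [load 1000/1100]
  300 → disc 2  [load 750/1100]
  650 → disc 4 (new)  [load 650/1100]
  750 → disc 5 (new)  [load 750/1100]
  650 → disc 6 (new)  [load 650/1100]
  950 → disc 7 (new)  [load 950/1100]
  500 → disc 8 (new)  [load 500/1100]
  600 → disc 8  [load 1100/1100]
8 discs opened.

8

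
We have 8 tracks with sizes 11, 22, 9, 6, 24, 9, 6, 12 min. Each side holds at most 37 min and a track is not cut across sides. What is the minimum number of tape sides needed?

Total = 24 + 22 + 12 + 11 + 9 + 9 + 6 + 6 = 99 min.
Lower bound: ⌈99/37⌉ = 3 tape sides.
A packing using 3 tape sides:
  side 1: 24 + 12 = 36
  side 2: 22 + 11 = 33
  side 3: 9 + 9 + 6 + 6 = 30
This matches the lower bound, so 3 is optimal.

3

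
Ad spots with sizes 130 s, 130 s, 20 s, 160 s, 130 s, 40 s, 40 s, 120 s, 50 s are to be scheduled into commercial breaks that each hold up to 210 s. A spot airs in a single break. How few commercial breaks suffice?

5

Total = 160 + 130 + 130 + 130 + 120 + 50 + 40 + 40 + 20 = 820 s.
Lower bound: ⌈820/210⌉ = 4 commercial breaks.
Also, 5 ad spots each exceed 105 s, and no two of those can share a break, so at least 5 commercial breaks are needed.
A packing using 5 commercial breaks:
  break 1: 160 + 50 = 210
  break 2: 130 + 40 + 40 = 210
  break 3: 130 + 20 = 150
  break 4: 130 = 130
  break 5: 120 = 120
This matches the lower bound, so 5 is optimal.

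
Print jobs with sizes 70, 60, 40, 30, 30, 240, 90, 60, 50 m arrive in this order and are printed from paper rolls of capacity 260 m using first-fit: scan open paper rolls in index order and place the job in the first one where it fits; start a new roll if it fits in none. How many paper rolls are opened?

3

  70 → roll 1 (new)  [load 70/260]
  60 → roll 1  [load 130/260]
  40 → roll 1  [load 170/260]
  30 → roll 1  [load 200/260]
  30 → roll 1  [load 230/260]
  240 → roll 2 (new)  [load 240/260]
  90 → roll 3 (new)  [load 90/260]
  60 → roll 3  [load 150/260]
  50 → roll 3  [load 200/260]
3 paper rolls opened.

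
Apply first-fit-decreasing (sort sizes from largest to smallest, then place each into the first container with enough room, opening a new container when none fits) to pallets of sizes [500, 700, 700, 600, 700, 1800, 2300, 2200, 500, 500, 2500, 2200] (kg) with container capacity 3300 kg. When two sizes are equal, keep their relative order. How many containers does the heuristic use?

5

Sorted descending: 2500, 2300, 2200, 2200, 1800, 700, 700, 700, 600, 500, 500, 500.
  2500 → container 1 (new)  [load 2500/3300]
  2300 → container 2 (new)  [load 2300/3300]
  2200 → container 3 (new)  [load 2200/3300]
  2200 → container 4 (new)  [load 2200/3300]
  1800 → container 5 (new)  [load 1800/3300]
  700 → container 1  [load 3200/3300]
  700 → container 2  [load 3000/3300]
  700 → container 3  [load 2900/3300]
  600 → container 4  [load 2800/3300]
  500 → container 4  [load 3300/3300]
  500 → container 5  [load 2300/3300]
  500 → container 5  [load 2800/3300]
5 containers opened.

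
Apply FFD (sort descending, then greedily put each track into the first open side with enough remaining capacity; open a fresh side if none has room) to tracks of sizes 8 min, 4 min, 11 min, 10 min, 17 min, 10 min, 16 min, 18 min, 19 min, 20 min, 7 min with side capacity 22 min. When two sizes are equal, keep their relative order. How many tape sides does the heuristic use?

Sorted descending: 20, 19, 18, 17, 16, 11, 10, 10, 8, 7, 4.
  20 → side 1 (new)  [load 20/22]
  19 → side 2 (new)  [load 19/22]
  18 → side 3 (new)  [load 18/22]
  17 → side 4 (new)  [load 17/22]
  16 → side 5 (new)  [load 16/22]
  11 → side 6 (new)  [load 11/22]
  10 → side 6  [load 21/22]
  10 → side 7 (new)  [load 10/22]
  8 → side 7  [load 18/22]
  7 → side 8 (new)  [load 7/22]
  4 → side 3  [load 22/22]
8 tape sides opened.

8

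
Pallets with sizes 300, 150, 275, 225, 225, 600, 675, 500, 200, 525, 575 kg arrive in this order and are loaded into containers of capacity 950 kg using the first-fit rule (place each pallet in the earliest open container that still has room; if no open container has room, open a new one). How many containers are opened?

  300 → container 1 (new)  [load 300/950]
  150 → container 1  [load 450/950]
  275 → container 1  [load 725/950]
  225 → container 1  [load 950/950]
  225 → container 2 (new)  [load 225/950]
  600 → container 2  [load 825/950]
  675 → container 3 (new)  [load 675/950]
  500 → container 4 (new)  [load 500/950]
  200 → container 3  [load 875/950]
  525 → container 5 (new)  [load 525/950]
  575 → container 6 (new)  [load 575/950]
6 containers opened.

6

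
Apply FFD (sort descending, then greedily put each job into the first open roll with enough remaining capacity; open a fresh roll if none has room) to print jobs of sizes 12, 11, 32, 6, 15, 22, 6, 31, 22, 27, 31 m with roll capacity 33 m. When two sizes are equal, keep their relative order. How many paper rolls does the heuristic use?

Sorted descending: 32, 31, 31, 27, 22, 22, 15, 12, 11, 6, 6.
  32 → roll 1 (new)  [load 32/33]
  31 → roll 2 (new)  [load 31/33]
  31 → roll 3 (new)  [load 31/33]
  27 → roll 4 (new)  [load 27/33]
  22 → roll 5 (new)  [load 22/33]
  22 → roll 6 (new)  [load 22/33]
  15 → roll 7 (new)  [load 15/33]
  12 → roll 7  [load 27/33]
  11 → roll 5  [load 33/33]
  6 → roll 4  [load 33/33]
  6 → roll 6  [load 28/33]
7 paper rolls opened.

7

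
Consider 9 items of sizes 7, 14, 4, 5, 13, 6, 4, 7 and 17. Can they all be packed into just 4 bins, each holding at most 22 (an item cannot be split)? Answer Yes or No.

Yes

A valid assignment using 4 bins:
  bin 1: 17 + 5 = 22
  bin 2: 14 + 7 = 21
  bin 3: 13 + 7 = 20
  bin 4: 6 + 4 + 4 = 14
Every load is within 22, so 4 bins suffice.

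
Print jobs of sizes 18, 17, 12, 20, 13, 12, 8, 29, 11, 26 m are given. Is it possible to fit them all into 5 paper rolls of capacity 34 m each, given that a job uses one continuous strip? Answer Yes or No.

Total = 166 m; ⌈166/34⌉ = 5.
The bound of 5 does not rule out 5, but exhaustive search shows no assignment into 5 paper rolls of capacity 34 m exists — the minimum is 6.

No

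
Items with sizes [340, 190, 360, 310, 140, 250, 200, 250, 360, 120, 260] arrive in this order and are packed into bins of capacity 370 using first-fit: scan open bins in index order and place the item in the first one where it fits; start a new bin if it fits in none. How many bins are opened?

  340 → bin 1 (new)  [load 340/370]
  190 → bin 2 (new)  [load 190/370]
  360 → bin 3 (new)  [load 360/370]
  310 → bin 4 (new)  [load 310/370]
  140 → bin 2  [load 330/370]
  250 → bin 5 (new)  [load 250/370]
  200 → bin 6 (new)  [load 200/370]
  250 → bin 7 (new)  [load 250/370]
  360 → bin 8 (new)  [load 360/370]
  120 → bin 5  [load 370/370]
  260 → bin 9 (new)  [load 260/370]
9 bins opened.

9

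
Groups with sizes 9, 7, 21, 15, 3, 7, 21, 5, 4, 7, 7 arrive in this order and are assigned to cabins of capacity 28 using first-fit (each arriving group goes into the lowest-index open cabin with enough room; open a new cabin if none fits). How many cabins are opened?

  9 → cabin 1 (new)  [load 9/28]
  7 → cabin 1  [load 16/28]
  21 → cabin 2 (new)  [load 21/28]
  15 → cabin 3 (new)  [load 15/28]
  3 → cabin 1  [load 19/28]
  7 → cabin 1  [load 26/28]
  21 → cabin 4 (new)  [load 21/28]
  5 → cabin 2  [load 26/28]
  4 → cabin 3  [load 19/28]
  7 → cabin 3  [load 26/28]
  7 → cabin 4  [load 28/28]
4 cabins opened.

4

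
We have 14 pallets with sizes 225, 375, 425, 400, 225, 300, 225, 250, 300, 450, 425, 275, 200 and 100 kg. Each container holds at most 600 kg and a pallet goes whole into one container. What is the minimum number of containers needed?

8

Total = 450 + 425 + 425 + 400 + 375 + 300 + 300 + 275 + 250 + 225 + 225 + 225 + 200 + 100 = 4175 kg.
Lower bound: ⌈4175/600⌉ = 7 containers.
A packing using 8 containers:
  container 1: 450 + 100 = 550
  container 2: 425 = 425
  container 3: 425 = 425
  container 4: 400 + 200 = 600
  container 5: 375 + 225 = 600
  container 6: 300 + 300 = 600
  container 7: 275 + 250 = 525
  container 8: 225 + 225 = 450
No arrangement into 7 containers stays within capacity, so 8 is optimal.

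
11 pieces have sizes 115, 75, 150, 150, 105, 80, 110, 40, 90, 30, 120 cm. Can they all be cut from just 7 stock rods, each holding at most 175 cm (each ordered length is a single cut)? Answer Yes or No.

Total = 1065 cm; ⌈1065/175⌉ = 7.
The bound of 7 does not rule out 7, but exhaustive search shows no assignment into 7 stock rods of capacity 175 cm exists — the minimum is 8.

No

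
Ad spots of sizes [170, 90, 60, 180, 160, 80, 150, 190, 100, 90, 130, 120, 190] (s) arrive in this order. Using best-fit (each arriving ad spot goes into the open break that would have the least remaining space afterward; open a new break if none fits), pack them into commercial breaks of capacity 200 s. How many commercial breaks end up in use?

11

  170 → break 1 (new)  [load 170/200]
  90 → break 2 (new)  [load 90/200]
  60 → break 2  [load 150/200]
  180 → break 3 (new)  [load 180/200]
  160 → break 4 (new)  [load 160/200]
  80 → break 5 (new)  [load 80/200]
  150 → break 6 (new)  [load 150/200]
  190 → break 7 (new)  [load 190/200]
  100 → break 5  [load 180/200]
  90 → break 8 (new)  [load 90/200]
  130 → break 9 (new)  [load 130/200]
  120 → break 10 (new)  [load 120/200]
  190 → break 11 (new)  [load 190/200]
11 commercial breaks opened.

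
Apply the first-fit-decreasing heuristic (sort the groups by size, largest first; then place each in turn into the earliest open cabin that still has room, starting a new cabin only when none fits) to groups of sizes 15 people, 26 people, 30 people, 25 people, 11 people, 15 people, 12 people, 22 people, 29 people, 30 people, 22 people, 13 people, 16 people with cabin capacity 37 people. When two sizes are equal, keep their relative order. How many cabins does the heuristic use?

8

Sorted descending: 30, 30, 29, 26, 25, 22, 22, 16, 15, 15, 13, 12, 11.
  30 → cabin 1 (new)  [load 30/37]
  30 → cabin 2 (new)  [load 30/37]
  29 → cabin 3 (new)  [load 29/37]
  26 → cabin 4 (new)  [load 26/37]
  25 → cabin 5 (new)  [load 25/37]
  22 → cabin 6 (new)  [load 22/37]
  22 → cabin 7 (new)  [load 22/37]
  16 → cabin 8 (new)  [load 16/37]
  15 → cabin 6  [load 37/37]
  15 → cabin 7  [load 37/37]
  13 → cabin 8  [load 29/37]
  12 → cabin 5  [load 37/37]
  11 → cabin 4  [load 37/37]
8 cabins opened.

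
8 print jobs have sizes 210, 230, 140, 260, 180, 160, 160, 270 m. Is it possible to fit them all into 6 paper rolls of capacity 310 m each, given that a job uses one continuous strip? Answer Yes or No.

No

Total = 1610 m; ⌈1610/310⌉ = 6.
7 print jobs each exceed half the capacity and cannot share a roll, forcing at least 7 paper rolls.
At least 7 paper rolls are required, but only 6 are allowed.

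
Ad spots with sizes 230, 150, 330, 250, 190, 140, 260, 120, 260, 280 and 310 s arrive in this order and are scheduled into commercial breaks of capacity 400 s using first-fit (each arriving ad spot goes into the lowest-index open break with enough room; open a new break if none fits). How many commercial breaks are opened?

8

  230 → break 1 (new)  [load 230/400]
  150 → break 1  [load 380/400]
  330 → break 2 (new)  [load 330/400]
  250 → break 3 (new)  [load 250/400]
  190 → break 4 (new)  [load 190/400]
  140 → break 3  [load 390/400]
  260 → break 5 (new)  [load 260/400]
  120 → break 4  [load 310/400]
  260 → break 6 (new)  [load 260/400]
  280 → break 7 (new)  [load 280/400]
  310 → break 8 (new)  [load 310/400]
8 commercial breaks opened.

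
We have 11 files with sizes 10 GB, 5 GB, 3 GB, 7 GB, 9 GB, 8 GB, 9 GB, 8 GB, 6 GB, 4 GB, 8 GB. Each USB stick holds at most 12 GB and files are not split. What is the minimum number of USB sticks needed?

8

Total = 10 + 9 + 9 + 8 + 8 + 8 + 7 + 6 + 5 + 4 + 3 = 77 GB.
Lower bound: ⌈77/12⌉ = 7 USB sticks.
A packing using 8 USB sticks:
  USB stick 1: 10 = 10
  USB stick 2: 9 + 3 = 12
  USB stick 3: 9 = 9
  USB stick 4: 8 + 4 = 12
  USB stick 5: 8 = 8
  USB stick 6: 8 = 8
  USB stick 7: 7 + 5 = 12
  USB stick 8: 6 = 6
No arrangement into 7 USB sticks stays within capacity, so 8 is optimal.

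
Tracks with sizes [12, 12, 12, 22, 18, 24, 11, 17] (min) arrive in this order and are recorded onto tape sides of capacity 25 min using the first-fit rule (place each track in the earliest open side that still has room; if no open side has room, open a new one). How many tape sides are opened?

6

  12 → side 1 (new)  [load 12/25]
  12 → side 1  [load 24/25]
  12 → side 2 (new)  [load 12/25]
  22 → side 3 (new)  [load 22/25]
  18 → side 4 (new)  [load 18/25]
  24 → side 5 (new)  [load 24/25]
  11 → side 2  [load 23/25]
  17 → side 6 (new)  [load 17/25]
6 tape sides opened.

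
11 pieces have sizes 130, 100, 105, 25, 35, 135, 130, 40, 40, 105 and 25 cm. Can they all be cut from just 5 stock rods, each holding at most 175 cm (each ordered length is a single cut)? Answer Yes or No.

No

Total = 870 cm; ⌈870/175⌉ = 5.
6 pieces each exceed half the capacity and cannot share a stock rod, forcing at least 6 stock rods.
At least 6 stock rods are required, but only 5 are allowed.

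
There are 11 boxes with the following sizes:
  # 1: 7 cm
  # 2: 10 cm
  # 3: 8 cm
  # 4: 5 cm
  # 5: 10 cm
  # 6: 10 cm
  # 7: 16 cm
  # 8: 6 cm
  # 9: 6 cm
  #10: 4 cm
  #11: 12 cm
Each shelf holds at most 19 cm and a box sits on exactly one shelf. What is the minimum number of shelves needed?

6

Total = 16 + 12 + 10 + 10 + 10 + 8 + 7 + 6 + 6 + 5 + 4 = 94 cm.
Lower bound: ⌈94/19⌉ = 5 shelves.
A packing using 6 shelves:
  shelf 1: 16 = 16
  shelf 2: 12 + 7 = 19
  shelf 3: 10 + 8 = 18
  shelf 4: 10 + 6 = 16
  shelf 5: 10 + 6 = 16
  shelf 6: 5 + 4 = 9
No arrangement into 5 shelves stays within capacity, so 6 is optimal.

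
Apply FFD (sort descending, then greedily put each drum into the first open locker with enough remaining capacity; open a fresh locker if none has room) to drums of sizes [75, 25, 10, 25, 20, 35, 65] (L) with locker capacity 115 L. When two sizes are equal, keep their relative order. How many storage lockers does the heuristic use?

Sorted descending: 75, 65, 35, 25, 25, 20, 10.
  75 → locker 1 (new)  [load 75/115]
  65 → locker 2 (new)  [load 65/115]
  35 → locker 1  [load 110/115]
  25 → locker 2  [load 90/115]
  25 → locker 2  [load 115/115]
  20 → locker 3 (new)  [load 20/115]
  10 → locker 3  [load 30/115]
3 storage lockers opened.

3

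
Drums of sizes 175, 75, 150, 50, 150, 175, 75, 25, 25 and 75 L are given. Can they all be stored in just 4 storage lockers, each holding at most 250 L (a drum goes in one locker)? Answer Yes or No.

Yes

A valid assignment using 4 storage lockers:
  locker 1: 175 + 75 = 250
  locker 2: 175 + 75 = 250
  locker 3: 150 + 75 + 25 = 250
  locker 4: 150 + 50 + 25 = 225
Every load is within 250 L, so 4 storage lockers suffice.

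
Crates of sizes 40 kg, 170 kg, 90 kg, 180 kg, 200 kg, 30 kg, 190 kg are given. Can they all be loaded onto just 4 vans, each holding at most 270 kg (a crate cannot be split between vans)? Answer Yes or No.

Yes

A valid assignment using 4 vans:
  van 1: 200 + 40 + 30 = 270
  van 2: 190 = 190
  van 3: 180 + 90 = 270
  van 4: 170 = 170
Every load is within 270 kg, so 4 vans suffice.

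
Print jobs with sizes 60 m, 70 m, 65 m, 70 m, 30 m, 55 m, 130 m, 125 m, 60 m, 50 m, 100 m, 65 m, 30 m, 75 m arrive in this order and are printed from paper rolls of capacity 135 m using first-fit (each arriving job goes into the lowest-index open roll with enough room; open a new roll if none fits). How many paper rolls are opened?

8

  60 → roll 1 (new)  [load 60/135]
  70 → roll 1  [load 130/135]
  65 → roll 2 (new)  [load 65/135]
  70 → roll 2  [load 135/135]
  30 → roll 3 (new)  [load 30/135]
  55 → roll 3  [load 85/135]
  130 → roll 4 (new)  [load 130/135]
  125 → roll 5 (new)  [load 125/135]
  60 → roll 6 (new)  [load 60/135]
  50 → roll 3  [load 135/135]
  100 → roll 7 (new)  [load 100/135]
  65 → roll 6  [load 125/135]
  30 → roll 7  [load 130/135]
  75 → roll 8 (new)  [load 75/135]
8 paper rolls opened.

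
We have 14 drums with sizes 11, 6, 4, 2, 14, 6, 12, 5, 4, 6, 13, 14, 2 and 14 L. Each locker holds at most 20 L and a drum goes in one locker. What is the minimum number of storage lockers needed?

6

Total = 14 + 14 + 14 + 13 + 12 + 11 + 6 + 6 + 6 + 5 + 4 + 4 + 2 + 2 = 113 L.
Lower bound: ⌈113/20⌉ = 6 storage lockers.
A packing using 6 storage lockers:
  locker 1: 14 + 6 = 20
  locker 2: 14 + 6 = 20
  locker 3: 14 + 6 = 20
  locker 4: 13 + 5 + 2 = 20
  locker 5: 12 + 4 + 4 = 20
  locker 6: 11 + 2 = 13
This matches the lower bound, so 6 is optimal.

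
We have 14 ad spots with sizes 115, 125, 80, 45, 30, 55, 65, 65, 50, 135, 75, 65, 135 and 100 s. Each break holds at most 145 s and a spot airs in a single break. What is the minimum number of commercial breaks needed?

Total = 135 + 135 + 125 + 115 + 100 + 80 + 75 + 65 + 65 + 65 + 55 + 50 + 45 + 30 = 1140 s.
Lower bound: ⌈1140/145⌉ = 8 commercial breaks.
A packing using 9 commercial breaks:
  break 1: 135 = 135
  break 2: 135 = 135
  break 3: 125 = 125
  break 4: 115 + 30 = 145
  break 5: 100 + 45 = 145
  break 6: 80 + 65 = 145
  break 7: 75 + 65 = 140
  break 8: 65 + 55 = 120
  break 9: 50 = 50
No arrangement into 8 commercial breaks stays within capacity, so 9 is optimal.

9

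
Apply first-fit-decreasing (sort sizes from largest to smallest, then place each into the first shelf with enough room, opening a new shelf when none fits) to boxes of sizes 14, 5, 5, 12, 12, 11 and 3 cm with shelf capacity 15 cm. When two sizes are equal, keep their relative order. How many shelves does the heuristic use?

5

Sorted descending: 14, 12, 12, 11, 5, 5, 3.
  14 → shelf 1 (new)  [load 14/15]
  12 → shelf 2 (new)  [load 12/15]
  12 → shelf 3 (new)  [load 12/15]
  11 → shelf 4 (new)  [load 11/15]
  5 → shelf 5 (new)  [load 5/15]
  5 → shelf 5  [load 10/15]
  3 → shelf 2  [load 15/15]
5 shelves opened.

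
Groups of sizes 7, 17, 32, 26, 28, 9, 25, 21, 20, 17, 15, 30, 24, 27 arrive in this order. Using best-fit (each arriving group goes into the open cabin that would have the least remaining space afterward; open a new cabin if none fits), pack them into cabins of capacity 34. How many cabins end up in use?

  7 → cabin 1 (new)  [load 7/34]
  17 → cabin 1  [load 24/34]
  32 → cabin 2 (new)  [load 32/34]
  26 → cabin 3 (new)  [load 26/34]
  28 → cabin 4 (new)  [load 28/34]
  9 → cabin 1  [load 33/34]
  25 → cabin 5 (new)  [load 25/34]
  21 → cabin 6 (new)  [load 21/34]
  20 → cabin 7 (new)  [load 20/34]
  17 → cabin 8 (new)  [load 17/34]
  15 → cabin 8  [load 32/34]
  30 → cabin 9 (new)  [load 30/34]
  24 → cabin 10 (new)  [load 24/34]
  27 → cabin 11 (new)  [load 27/34]
11 cabins opened.

11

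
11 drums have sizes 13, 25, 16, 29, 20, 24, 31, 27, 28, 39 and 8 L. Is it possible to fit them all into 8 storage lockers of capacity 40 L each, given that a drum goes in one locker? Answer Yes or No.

A valid assignment using 8 storage lockers:
  locker 1: 39 = 39
  locker 2: 31 + 8 = 39
  locker 3: 29 = 29
  locker 4: 28 = 28
  locker 5: 27 + 13 = 40
  locker 6: 25 = 25
  locker 7: 24 + 16 = 40
  locker 8: 20 = 20
Every load is within 40 L, so 8 storage lockers suffice.

Yes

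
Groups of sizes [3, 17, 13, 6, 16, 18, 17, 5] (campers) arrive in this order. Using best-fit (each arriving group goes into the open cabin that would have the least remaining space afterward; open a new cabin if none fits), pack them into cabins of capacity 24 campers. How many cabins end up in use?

  3 → cabin 1 (new)  [load 3/24]
  17 → cabin 1  [load 20/24]
  13 → cabin 2 (new)  [load 13/24]
  6 → cabin 2  [load 19/24]
  16 → cabin 3 (new)  [load 16/24]
  18 → cabin 4 (new)  [load 18/24]
  17 → cabin 5 (new)  [load 17/24]
  5 → cabin 2  [load 24/24]
5 cabins opened.

5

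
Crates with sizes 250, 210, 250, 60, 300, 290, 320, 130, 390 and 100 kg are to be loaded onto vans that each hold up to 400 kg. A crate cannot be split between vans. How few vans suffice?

Total = 390 + 320 + 300 + 290 + 250 + 250 + 210 + 130 + 100 + 60 = 2300 kg.
Lower bound: ⌈2300/400⌉ = 6 vans.
Also, 7 crates each exceed 200 kg, and no two of those can share a van, so at least 7 vans are needed.
A packing using 7 vans:
  van 1: 390 = 390
  van 2: 320 + 60 = 380
  van 3: 300 + 100 = 400
  van 4: 290 = 290
  van 5: 250 + 130 = 380
  van 6: 250 = 250
  van 7: 210 = 210
This matches the lower bound, so 7 is optimal.

7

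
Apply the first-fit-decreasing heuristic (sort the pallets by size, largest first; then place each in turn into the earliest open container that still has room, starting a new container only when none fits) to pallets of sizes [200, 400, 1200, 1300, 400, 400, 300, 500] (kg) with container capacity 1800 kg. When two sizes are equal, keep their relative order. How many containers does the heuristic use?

Sorted descending: 1300, 1200, 500, 400, 400, 400, 300, 200.
  1300 → container 1 (new)  [load 1300/1800]
  1200 → container 2 (new)  [load 1200/1800]
  500 → container 1  [load 1800/1800]
  400 → container 2  [load 1600/1800]
  400 → container 3 (new)  [load 400/1800]
  400 → container 3  [load 800/1800]
  300 → container 3  [load 1100/1800]
  200 → container 2  [load 1800/1800]
3 containers opened.

3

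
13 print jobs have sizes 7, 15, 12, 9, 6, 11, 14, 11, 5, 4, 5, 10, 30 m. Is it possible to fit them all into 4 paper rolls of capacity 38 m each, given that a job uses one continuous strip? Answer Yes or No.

A valid assignment using 4 paper rolls:
  roll 1: 30 + 7 = 37
  roll 2: 15 + 14 + 9 = 38
  roll 3: 12 + 11 + 11 + 4 = 38
  roll 4: 10 + 6 + 5 + 5 = 26
Every load is within 38 m, so 4 paper rolls suffice.

Yes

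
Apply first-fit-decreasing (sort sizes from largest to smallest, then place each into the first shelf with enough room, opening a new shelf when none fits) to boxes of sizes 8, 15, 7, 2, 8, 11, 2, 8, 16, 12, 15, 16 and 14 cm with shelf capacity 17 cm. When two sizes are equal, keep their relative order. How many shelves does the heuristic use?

Sorted descending: 16, 16, 15, 15, 14, 12, 11, 8, 8, 8, 7, 2, 2.
  16 → shelf 1 (new)  [load 16/17]
  16 → shelf 2 (new)  [load 16/17]
  15 → shelf 3 (new)  [load 15/17]
  15 → shelf 4 (new)  [load 15/17]
  14 → shelf 5 (new)  [load 14/17]
  12 → shelf 6 (new)  [load 12/17]
  11 → shelf 7 (new)  [load 11/17]
  8 → shelf 8 (new)  [load 8/17]
  8 → shelf 8  [load 16/17]
  8 → shelf 9 (new)  [load 8/17]
  7 → shelf 9  [load 15/17]
  2 → shelf 3  [load 17/17]
  2 → shelf 4  [load 17/17]
9 shelves opened.

9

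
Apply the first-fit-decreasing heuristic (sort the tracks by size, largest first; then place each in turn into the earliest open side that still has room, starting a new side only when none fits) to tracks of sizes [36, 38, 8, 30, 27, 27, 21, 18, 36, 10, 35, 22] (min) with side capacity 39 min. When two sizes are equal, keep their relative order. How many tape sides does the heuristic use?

9

Sorted descending: 38, 36, 36, 35, 30, 27, 27, 22, 21, 18, 10, 8.
  38 → side 1 (new)  [load 38/39]
  36 → side 2 (new)  [load 36/39]
  36 → side 3 (new)  [load 36/39]
  35 → side 4 (new)  [load 35/39]
  30 → side 5 (new)  [load 30/39]
  27 → side 6 (new)  [load 27/39]
  27 → side 7 (new)  [load 27/39]
  22 → side 8 (new)  [load 22/39]
  21 → side 9 (new)  [load 21/39]
  18 → side 9  [load 39/39]
  10 → side 6  [load 37/39]
  8 → side 5  [load 38/39]
9 tape sides opened.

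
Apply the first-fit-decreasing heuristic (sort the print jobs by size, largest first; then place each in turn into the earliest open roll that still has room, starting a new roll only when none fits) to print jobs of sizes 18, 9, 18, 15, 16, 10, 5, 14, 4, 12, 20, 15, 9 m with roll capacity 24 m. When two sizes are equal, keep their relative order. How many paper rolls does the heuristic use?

8

Sorted descending: 20, 18, 18, 16, 15, 15, 14, 12, 10, 9, 9, 5, 4.
  20 → roll 1 (new)  [load 20/24]
  18 → roll 2 (new)  [load 18/24]
  18 → roll 3 (new)  [load 18/24]
  16 → roll 4 (new)  [load 16/24]
  15 → roll 5 (new)  [load 15/24]
  15 → roll 6 (new)  [load 15/24]
  14 → roll 7 (new)  [load 14/24]
  12 → roll 8 (new)  [load 12/24]
  10 → roll 7  [load 24/24]
  9 → roll 5  [load 24/24]
  9 → roll 6  [load 24/24]
  5 → roll 2  [load 23/24]
  4 → roll 1  [load 24/24]
8 paper rolls opened.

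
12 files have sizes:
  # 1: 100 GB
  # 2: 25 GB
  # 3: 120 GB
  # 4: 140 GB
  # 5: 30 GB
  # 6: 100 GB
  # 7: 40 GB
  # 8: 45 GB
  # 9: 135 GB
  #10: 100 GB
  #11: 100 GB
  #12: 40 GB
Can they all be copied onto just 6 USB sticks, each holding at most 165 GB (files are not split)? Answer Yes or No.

Total = 975 GB; ⌈975/165⌉ = 6.
7 files each exceed half the capacity and cannot share a USB stick, forcing at least 7 USB sticks.
At least 7 USB sticks are required, but only 6 are allowed.

No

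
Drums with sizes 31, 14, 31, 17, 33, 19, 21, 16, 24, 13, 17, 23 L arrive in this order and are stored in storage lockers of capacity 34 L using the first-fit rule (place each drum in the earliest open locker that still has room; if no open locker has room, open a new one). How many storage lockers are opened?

  31 → locker 1 (new)  [load 31/34]
  14 → locker 2 (new)  [load 14/34]
  31 → locker 3 (new)  [load 31/34]
  17 → locker 2  [load 31/34]
  33 → locker 4 (new)  [load 33/34]
  19 → locker 5 (new)  [load 19/34]
  21 → locker 6 (new)  [load 21/34]
  16 → locker 7 (new)  [load 16/34]
  24 → locker 8 (new)  [load 24/34]
  13 → locker 5  [load 32/34]
  17 → locker 7  [load 33/34]
  23 → locker 9 (new)  [load 23/34]
9 storage lockers opened.

9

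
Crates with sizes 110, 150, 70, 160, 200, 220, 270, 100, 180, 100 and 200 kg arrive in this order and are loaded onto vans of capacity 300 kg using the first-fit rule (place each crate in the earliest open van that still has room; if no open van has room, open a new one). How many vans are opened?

  110 → van 1 (new)  [load 110/300]
  150 → van 1  [load 260/300]
  70 → van 2 (new)  [load 70/300]
  160 → van 2  [load 230/300]
  200 → van 3 (new)  [load 200/300]
  220 → van 4 (new)  [load 220/300]
  270 → van 5 (new)  [load 270/300]
  100 → van 3  [load 300/300]
  180 → van 6 (new)  [load 180/300]
  100 → van 6  [load 280/300]
  200 → van 7 (new)  [load 200/300]
7 vans opened.

7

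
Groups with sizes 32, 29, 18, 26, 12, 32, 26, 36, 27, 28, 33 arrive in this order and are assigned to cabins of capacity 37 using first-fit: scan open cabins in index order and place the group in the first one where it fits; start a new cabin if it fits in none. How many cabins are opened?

  32 → cabin 1 (new)  [load 32/37]
  29 → cabin 2 (new)  [load 29/37]
  18 → cabin 3 (new)  [load 18/37]
  26 → cabin 4 (new)  [load 26/37]
  12 → cabin 3  [load 30/37]
  32 → cabin 5 (new)  [load 32/37]
  26 → cabin 6 (new)  [load 26/37]
  36 → cabin 7 (new)  [load 36/37]
  27 → cabin 8 (new)  [load 27/37]
  28 → cabin 9 (new)  [load 28/37]
  33 → cabin 10 (new)  [load 33/37]
10 cabins opened.

10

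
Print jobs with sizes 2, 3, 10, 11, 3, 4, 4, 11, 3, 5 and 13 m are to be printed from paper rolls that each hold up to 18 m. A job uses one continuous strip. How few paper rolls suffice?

Total = 13 + 11 + 11 + 10 + 5 + 4 + 4 + 3 + 3 + 3 + 2 = 69 m.
Lower bound: ⌈69/18⌉ = 4 paper rolls.
A packing using 4 paper rolls:
  roll 1: 13 + 5 = 18
  roll 2: 11 + 4 + 3 = 18
  roll 3: 11 + 4 + 3 = 18
  roll 4: 10 + 3 + 2 = 15
This matches the lower bound, so 4 is optimal.

4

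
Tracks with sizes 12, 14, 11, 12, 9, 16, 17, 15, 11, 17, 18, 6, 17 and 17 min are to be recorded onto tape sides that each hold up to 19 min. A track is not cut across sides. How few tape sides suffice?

13

Total = 18 + 17 + 17 + 17 + 17 + 16 + 15 + 14 + 12 + 12 + 11 + 11 + 9 + 6 = 192 min.
Lower bound: ⌈192/19⌉ = 11 tape sides.
Also, 12 tracks each exceed 19/2 min, and no two of those can share a side, so at least 12 tape sides are needed.
A packing using 13 tape sides:
  side 1: 18 = 18
  side 2: 17 = 17
  side 3: 17 = 17
  side 4: 17 = 17
  side 5: 17 = 17
  side 6: 16 = 16
  side 7: 15 = 15
  side 8: 14 = 14
  side 9: 12 + 6 = 18
  side 10: 12 = 12
  side 11: 11 = 11
  side 12: 11 = 11
  side 13: 9 = 9
No arrangement into 12 tape sides stays within capacity, so 13 is optimal.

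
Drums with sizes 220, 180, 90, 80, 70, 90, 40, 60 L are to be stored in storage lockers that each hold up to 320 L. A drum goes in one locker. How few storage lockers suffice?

3

Total = 220 + 180 + 90 + 90 + 80 + 70 + 60 + 40 = 830 L.
Lower bound: ⌈830/320⌉ = 3 storage lockers.
A packing using 3 storage lockers:
  locker 1: 220 + 90 = 310
  locker 2: 180 + 90 + 40 = 310
  locker 3: 80 + 70 + 60 = 210
This matches the lower bound, so 3 is optimal.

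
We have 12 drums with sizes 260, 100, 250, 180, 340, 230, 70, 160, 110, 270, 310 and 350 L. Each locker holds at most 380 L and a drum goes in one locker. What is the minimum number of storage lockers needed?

Total = 350 + 340 + 310 + 270 + 260 + 250 + 230 + 180 + 160 + 110 + 100 + 70 = 2630 L.
Lower bound: ⌈2630/380⌉ = 7 storage lockers.
A packing using 8 storage lockers:
  locker 1: 350 = 350
  locker 2: 340 = 340
  locker 3: 310 + 70 = 380
  locker 4: 270 + 110 = 380
  locker 5: 260 + 100 = 360
  locker 6: 250 = 250
  locker 7: 230 = 230
  locker 8: 180 + 160 = 340
No arrangement into 7 storage lockers stays within capacity, so 8 is optimal.

8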